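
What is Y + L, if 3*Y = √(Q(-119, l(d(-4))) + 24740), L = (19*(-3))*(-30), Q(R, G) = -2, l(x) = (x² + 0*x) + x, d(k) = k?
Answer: 1710 + √24738/3 ≈ 1762.4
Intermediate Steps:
l(x) = x + x² (l(x) = (x² + 0) + x = x² + x = x + x²)
L = 1710 (L = -57*(-30) = 1710)
Y = √24738/3 (Y = √(-2 + 24740)/3 = √24738/3 ≈ 52.428)
Y + L = √24738/3 + 1710 = 1710 + √24738/3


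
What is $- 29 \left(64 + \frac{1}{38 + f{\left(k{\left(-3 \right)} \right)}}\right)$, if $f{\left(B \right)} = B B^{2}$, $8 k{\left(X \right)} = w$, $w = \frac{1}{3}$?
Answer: $- \frac{975381824}{525313} \approx -1856.8$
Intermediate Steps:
$w = \frac{1}{3} \approx 0.33333$
$k{\left(X \right)} = \frac{1}{24}$ ($k{\left(X \right)} = \frac{1}{8} \cdot \frac{1}{3} = \frac{1}{24}$)
$f{\left(B \right)} = B^{3}$
$- 29 \left(64 + \frac{1}{38 + f{\left(k{\left(-3 \right)} \right)}}\right) = - 29 \left(64 + \frac{1}{38 + \left(\frac{1}{24}\right)^{3}}\right) = - 29 \left(64 + \frac{1}{38 + \frac{1}{13824}}\right) = - 29 \left(64 + \frac{1}{\frac{525313}{13824}}\right) = - 29 \left(64 + \frac{13824}{525313}\right) = \left(-29\right) \frac{33633856}{525313} = - \frac{975381824}{525313}$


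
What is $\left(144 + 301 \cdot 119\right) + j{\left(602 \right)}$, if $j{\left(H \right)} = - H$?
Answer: $35361$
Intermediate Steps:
$\left(144 + 301 \cdot 119\right) + j{\left(602 \right)} = \left(144 + 301 \cdot 119\right) - 602 = \left(144 + 35819\right) - 602 = 35963 - 602 = 35361$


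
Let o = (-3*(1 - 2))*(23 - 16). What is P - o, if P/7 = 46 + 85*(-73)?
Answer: -43134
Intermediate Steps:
o = 21 (o = -3*(-1)*7 = 3*7 = 21)
P = -43113 (P = 7*(46 + 85*(-73)) = 7*(46 - 6205) = 7*(-6159) = -43113)
P - o = -43113 - 1*21 = -43113 - 21 = -43134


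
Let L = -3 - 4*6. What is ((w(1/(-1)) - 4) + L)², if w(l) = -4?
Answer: 1225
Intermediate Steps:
L = -27 (L = -3 - 24 = -27)
((w(1/(-1)) - 4) + L)² = ((-4 - 4) - 27)² = (-8 - 27)² = (-35)² = 1225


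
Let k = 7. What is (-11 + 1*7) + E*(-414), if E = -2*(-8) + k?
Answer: -9526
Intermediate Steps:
E = 23 (E = -2*(-8) + 7 = 16 + 7 = 23)
(-11 + 1*7) + E*(-414) = (-11 + 1*7) + 23*(-414) = (-11 + 7) - 9522 = -4 - 9522 = -9526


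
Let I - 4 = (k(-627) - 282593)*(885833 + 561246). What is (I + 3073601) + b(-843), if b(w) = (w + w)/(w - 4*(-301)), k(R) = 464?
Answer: -147381815810232/361 ≈ -4.0826e+11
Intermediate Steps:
I = -408262951187 (I = 4 + (464 - 282593)*(885833 + 561246) = 4 - 282129*1447079 = 4 - 408262951191 = -408262951187)
b(w) = 2*w/(1204 + w) (b(w) = (2*w)/(w + 1204) = (2*w)/(1204 + w) = 2*w/(1204 + w))
(I + 3073601) + b(-843) = (-408262951187 + 3073601) + 2*(-843)/(1204 - 843) = -408259877586 + 2*(-843)/361 = -408259877586 + 2*(-843)*(1/361) = -408259877586 - 1686/361 = -147381815810232/361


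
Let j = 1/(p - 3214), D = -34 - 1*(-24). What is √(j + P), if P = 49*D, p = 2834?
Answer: 3*I*√1965455/190 ≈ 22.136*I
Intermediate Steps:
D = -10 (D = -34 + 24 = -10)
j = -1/380 (j = 1/(2834 - 3214) = 1/(-380) = -1/380 ≈ -0.0026316)
P = -490 (P = 49*(-10) = -490)
√(j + P) = √(-1/380 - 490) = √(-186201/380) = 3*I*√1965455/190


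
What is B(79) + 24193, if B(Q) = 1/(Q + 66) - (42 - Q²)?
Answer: 4406841/145 ≈ 30392.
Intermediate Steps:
B(Q) = -42 + Q² + 1/(66 + Q) (B(Q) = 1/(66 + Q) + (-42 + Q²) = -42 + Q² + 1/(66 + Q))
B(79) + 24193 = (-2771 + 79³ - 42*79 + 66*79²)/(66 + 79) + 24193 = (-2771 + 493039 - 3318 + 66*6241)/145 + 24193 = (-2771 + 493039 - 3318 + 411906)/145 + 24193 = (1/145)*898856 + 24193 = 898856/145 + 24193 = 4406841/145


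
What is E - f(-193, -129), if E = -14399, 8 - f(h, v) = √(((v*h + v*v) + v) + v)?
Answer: -14407 + 8*√645 ≈ -14204.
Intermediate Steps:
f(h, v) = 8 - √(v² + 2*v + h*v) (f(h, v) = 8 - √(((v*h + v*v) + v) + v) = 8 - √(((h*v + v²) + v) + v) = 8 - √(((v² + h*v) + v) + v) = 8 - √((v + v² + h*v) + v) = 8 - √(v² + 2*v + h*v))
E - f(-193, -129) = -14399 - (8 - √(-129*(2 - 193 - 129))) = -14399 - (8 - √(-129*(-320))) = -14399 - (8 - √41280) = -14399 - (8 - 8*√645) = -14399 + (-8 + 8*√645) = -14407 + 8*√645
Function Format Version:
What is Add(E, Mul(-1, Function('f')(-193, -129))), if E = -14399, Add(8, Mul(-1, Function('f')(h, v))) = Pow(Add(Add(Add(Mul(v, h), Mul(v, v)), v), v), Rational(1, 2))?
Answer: Add(-14407, Mul(8, Pow(645, Rational(1, 2)))) ≈ -14204.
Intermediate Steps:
Function('f')(h, v) = Add(8, Mul(-1, Pow(Add(Pow(v, 2), Mul(2, v), Mul(h, v)), Rational(1, 2)))) (Function('f')(h, v) = Add(8, Mul(-1, Pow(Add(Add(Add(Mul(v, h), Mul(v, v)), v), v), Rational(1, 2)))) = Add(8, Mul(-1, Pow(Add(Add(Add(Mul(h, v), Pow(v, 2)), v), v), Rational(1, 2)))) = Add(8, Mul(-1, Pow(Add(Add(Add(Pow(v, 2), Mul(h, v)), v), v), Rational(1, 2)))) = Add(8, Mul(-1, Pow(Add(Add(v, Pow(v, 2), Mul(h, v)), v), Rational(1, 2)))) = Add(8, Mul(-1, Pow(Add(Pow(v, 2), Mul(2, v), Mul(h, v)), Rational(1, 2)))))
Add(E, Mul(-1, Function('f')(-193, -129))) = Add(-14399, Mul(-1, Add(8, Mul(-1, Pow(Mul(-129, Add(2, -193, -129)), Rational(1, 2)))))) = Add(-14399, Mul(-1, Add(8, Mul(-1, Pow(Mul(-129, -320), Rational(1, 2)))))) = Add(-14399, Mul(-1, Add(8, Mul(-1, Pow(41280, Rational(1, 2)))))) = Add(-14399, Mul(-1, Add(8, Mul(-1, Mul(8, Pow(645, Rational(1, 2))))))) = Add(-14399, Mul(-1, Add(8, Mul(-8, Pow(645, Rational(1, 2)))))) = Add(-14399, Add(-8, Mul(8, Pow(645, Rational(1, 2))))) = Add(-14407, Mul(8, Pow(645, Rational(1, 2))))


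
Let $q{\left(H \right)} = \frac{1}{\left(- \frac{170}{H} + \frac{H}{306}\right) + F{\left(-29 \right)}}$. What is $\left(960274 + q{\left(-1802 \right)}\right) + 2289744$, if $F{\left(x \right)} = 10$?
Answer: $\frac{6519536585}{2006} \approx 3.25 \cdot 10^{6}$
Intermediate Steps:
$q{\left(H \right)} = \frac{1}{10 - \frac{170}{H} + \frac{H}{306}}$ ($q{\left(H \right)} = \frac{1}{\left(- \frac{170}{H} + \frac{H}{306}\right) + 10} = \frac{1}{10 - \frac{170}{H} + \frac{H}{306}}$)
$\left(960274 + q{\left(-1802 \right)}\right) + 2289744 = \left(960274 + 306 \left(-1802\right) \frac{1}{-52020 + \left(-1802\right)^{2} + 3060 \left(-1802\right)}\right) + 2289744 = \left(960274 + 306 \left(-1802\right) \frac{1}{-52020 + 3247204 - 5514120}\right) + 2289744 = \left(960274 + 306 \left(-1802\right) \frac{1}{-2318936}\right) + 2289744 = \left(960274 + 306 \left(-1802\right) \left(- \frac{1}{2318936}\right)\right) + 2289744 = \left(960274 + \frac{477}{2006}\right) + 2289744 = \frac{1926310121}{2006} + 2289744 = \frac{6519536585}{2006}$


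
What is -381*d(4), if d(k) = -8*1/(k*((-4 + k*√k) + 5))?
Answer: 254/3 ≈ 84.667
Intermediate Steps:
d(k) = -8/(k*(1 + k^(3/2))) (d(k) = -8*1/(k*((-4 + k^(3/2)) + 5)) = -8*1/(k*(1 + k^(3/2))) = -8/(k*(1 + k^(3/2))))
-381*d(4) = -(-3048)/(4 + 4^(5/2)) = -(-3048)/(4 + 32) = -(-3048)/36 = -381*(-2/9) = 254/3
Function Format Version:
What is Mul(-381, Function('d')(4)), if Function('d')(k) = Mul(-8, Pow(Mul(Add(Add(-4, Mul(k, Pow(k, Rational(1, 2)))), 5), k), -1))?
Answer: Rational(254, 3) ≈ 84.667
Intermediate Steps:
Function('d')(k) = Mul(-8, Pow(k, -1), Pow(Add(1, Pow(k, Rational(3, 2))), -1)) (Function('d')(k) = Mul(-8, Pow(Mul(Add(Add(-4, Pow(k, Rational(3, 2))), 5), k), -1)) = Mul(-8, Pow(Mul(Add(1, Pow(k, Rational(3, 2))), k), -1)) = Mul(-8, Pow(Mul(k, Add(1, Pow(k, Rational(3, 2)))), -1)) = Mul(-8, Mul(Pow(k, -1), Pow(Add(1, Pow(k, Rational(3, 2))), -1))) = Mul(-8, Pow(k, -1), Pow(Add(1, Pow(k, Rational(3, 2))), -1)))
Mul(-381, Function('d')(4)) = Mul(-381, Mul(-8, Pow(Add(4, Pow(4, Rational(5, 2))), -1))) = Mul(-381, Mul(-8, Pow(Add(4, 32), -1))) = Mul(-381, Mul(-8, Pow(36, -1))) = Mul(-381, Mul(-8, Rational(1, 36))) = Mul(-381, Rational(-2, 9)) = Rational(254, 3)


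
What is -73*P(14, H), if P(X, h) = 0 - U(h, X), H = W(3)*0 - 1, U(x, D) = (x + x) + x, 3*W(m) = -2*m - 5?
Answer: -219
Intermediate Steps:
W(m) = -5/3 - 2*m/3 (W(m) = (-2*m - 5)/3 = (-5 - 2*m)/3 = -5/3 - 2*m/3)
U(x, D) = 3*x (U(x, D) = 2*x + x = 3*x)
H = -1 (H = (-5/3 - 2/3*3)*0 - 1 = (-5/3 - 2)*0 - 1 = -11/3*0 - 1 = 0 - 1 = -1)
P(X, h) = -3*h (P(X, h) = 0 - 3*h = -3*h)
-73*P(14, H) = -(-219)*(-1) = -73*3 = -219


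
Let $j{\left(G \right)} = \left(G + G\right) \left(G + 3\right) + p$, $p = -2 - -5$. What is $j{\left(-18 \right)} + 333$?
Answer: $876$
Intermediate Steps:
$p = 3$ ($p = -2 + 5 = 3$)
$j{\left(G \right)} = 3 + 2 G \left(3 + G\right)$ ($j{\left(G \right)} = \left(G + G\right) \left(G + 3\right) + 3 = 2 G \left(3 + G\right) + 3 = 3 + 2 G \left(3 + G\right)$)
$j{\left(-18 \right)} + 333 = \left(3 + 2 \left(-18\right)^{2} + 6 \left(-18\right)\right) + 333 = \left(3 + 2 \cdot 324 - 108\right) + 333 = \left(3 + 648 - 108\right) + 333 = 543 + 333 = 876$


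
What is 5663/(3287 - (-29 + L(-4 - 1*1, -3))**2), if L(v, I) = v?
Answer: 5663/2131 ≈ 2.6574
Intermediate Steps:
5663/(3287 - (-29 + L(-4 - 1*1, -3))**2) = 5663/(3287 - (-29 + (-4 - 1*1))**2) = 5663/(3287 - (-29 + (-4 - 1))**2) = 5663/(3287 - (-29 - 5)**2) = 5663/(3287 - 1*(-34)**2) = 5663/(3287 - 1*1156) = 5663/(3287 - 1156) = 5663/2131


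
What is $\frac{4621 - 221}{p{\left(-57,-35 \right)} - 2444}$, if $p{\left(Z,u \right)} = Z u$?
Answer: $- \frac{4400}{449} \approx -9.7996$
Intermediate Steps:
$\frac{4621 - 221}{p{\left(-57,-35 \right)} - 2444} = \frac{4621 - 221}{\left(-57\right) \left(-35\right) - 2444} = \frac{4400}{1995 - 2444} = \frac{4400}{-449} = 4400 \left(- \frac{1}{449}\right) = - \frac{4400}{449}$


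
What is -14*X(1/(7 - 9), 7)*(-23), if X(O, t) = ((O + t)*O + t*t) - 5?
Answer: 26243/2 ≈ 13122.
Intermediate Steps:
X(O, t) = -5 + t² + O*(O + t) (X(O, t) = (O*(O + t) + t²) - 5 = (t² + O*(O + t)) - 5 = -5 + t² + O*(O + t))
-14*X(1/(7 - 9), 7)*(-23) = -14*(-5 + (1/(7 - 9))² + 7² + 7/(7 - 9))*(-23) = -14*(-5 + (1/(-2))² + 49 + 7/(-2))*(-23) = -14*(-5 + (-½)² + 49 - ½*7)*(-23) = -14*(-5 + ¼ + 49 - 7/2)*(-23) = -14*163/4*(-23) = -1141/2*(-23) = 26243/2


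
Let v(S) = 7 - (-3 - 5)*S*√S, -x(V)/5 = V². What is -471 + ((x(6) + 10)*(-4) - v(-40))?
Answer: 202 + 640*I*√10 ≈ 202.0 + 2023.9*I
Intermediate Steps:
x(V) = -5*V²
v(S) = 7 + 8*S^(3/2) (v(S) = 7 - (-8*S)*√S = 7 - (-8)*S^(3/2) = 7 + 8*S^(3/2))
-471 + ((x(6) + 10)*(-4) - v(-40)) = -471 + ((-5*6² + 10)*(-4) - (7 + 8*(-40)^(3/2))) = -471 + ((-5*36 + 10)*(-4) - (7 + 8*(-80*I*√10))) = -471 + ((-180 + 10)*(-4) - (7 - 640*I*√10)) = -471 + (-170*(-4) + (-7 + 640*I*√10)) = -471 + (680 + (-7 + 640*I*√10)) = -471 + (673 + 640*I*√10) = 202 + 640*I*√10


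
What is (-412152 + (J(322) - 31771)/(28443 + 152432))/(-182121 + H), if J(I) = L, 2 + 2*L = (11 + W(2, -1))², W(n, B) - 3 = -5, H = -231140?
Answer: 149096049463/149497166750 ≈ 0.99732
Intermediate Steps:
W(n, B) = -2 (W(n, B) = 3 - 5 = -2)
L = 79/2 (L = -1 + (11 - 2)²/2 = -1 + (½)*9² = -1 + (½)*81 = -1 + 81/2 = 79/2 ≈ 39.500)
J(I) = 79/2
(-412152 + (J(322) - 31771)/(28443 + 152432))/(-182121 + H) = (-412152 + (79/2 - 31771)/(28443 + 152432))/(-182121 - 231140) = (-412152 - 63463/2/180875)/(-413261) = (-412152 - 63463/2*1/180875)*(-1/413261) = (-412152 - 63463/361750)*(-1/413261) = -149096049463/361750*(-1/413261) = 149096049463/149497166750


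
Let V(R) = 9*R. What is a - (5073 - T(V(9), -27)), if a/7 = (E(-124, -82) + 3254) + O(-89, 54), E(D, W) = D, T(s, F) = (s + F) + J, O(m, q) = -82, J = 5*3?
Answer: 16332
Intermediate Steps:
J = 15
T(s, F) = 15 + F + s (T(s, F) = (s + F) + 15 = (F + s) + 15 = 15 + F + s)
a = 21336 (a = 7*((-124 + 3254) - 82) = 7*(3130 - 82) = 7*3048 = 21336)
a - (5073 - T(V(9), -27)) = 21336 - (5073 - (15 - 27 + 9*9)) = 21336 - (5073 - (15 - 27 + 81)) = 21336 - (5073 - 1*69) = 21336 - (5073 - 69) = 21336 - 1*5004 = 21336 - 5004 = 16332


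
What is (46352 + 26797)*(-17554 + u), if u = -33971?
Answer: -3769002225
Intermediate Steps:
(46352 + 26797)*(-17554 + u) = (46352 + 26797)*(-17554 - 33971) = 73149*(-51525) = -3769002225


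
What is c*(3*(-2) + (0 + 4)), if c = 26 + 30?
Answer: -112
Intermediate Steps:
c = 56
c*(3*(-2) + (0 + 4)) = 56*(3*(-2) + (0 + 4)) = 56*(-6 + 4) = 56*(-2) = -112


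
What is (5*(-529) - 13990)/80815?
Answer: -3327/16163 ≈ -0.20584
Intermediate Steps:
(5*(-529) - 13990)/80815 = (-2645 - 13990)*(1/80815) = -16635*1/80815 = -3327/16163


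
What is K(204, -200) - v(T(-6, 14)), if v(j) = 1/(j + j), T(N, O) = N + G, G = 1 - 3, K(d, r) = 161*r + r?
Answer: -518399/16 ≈ -32400.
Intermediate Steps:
K(d, r) = 162*r
G = -2
T(N, O) = -2 + N (T(N, O) = N - 2 = -2 + N)
v(j) = 1/(2*j)
K(204, -200) - v(T(-6, 14)) = 162*(-200) - 1/(2*(-2 - 6)) = -32400 - 1/(2*(-8)) = -32400 - (-1)/(2*8) = -32400 - 1*(-1/16) = -32400 + 1/16 = -518399/16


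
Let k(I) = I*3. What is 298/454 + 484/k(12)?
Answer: 28808/2043 ≈ 14.101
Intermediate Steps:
k(I) = 3*I
298/454 + 484/k(12) = 298/454 + 484/((3*12)) = 298*(1/454) + 484/36 = 149/227 + 484*(1/36) = 149/227 + 121/9 = 28808/2043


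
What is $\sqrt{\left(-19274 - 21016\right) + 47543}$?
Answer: $\sqrt{7253} \approx 85.165$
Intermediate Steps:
$\sqrt{\left(-19274 - 21016\right) + 47543} = \sqrt{-40290 + 47543} = \sqrt{7253}$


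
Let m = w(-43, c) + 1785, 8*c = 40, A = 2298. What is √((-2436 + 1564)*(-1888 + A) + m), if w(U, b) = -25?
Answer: 4*I*√22235 ≈ 596.46*I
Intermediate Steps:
c = 5 (c = (⅛)*40 = 5)
m = 1760 (m = -25 + 1785 = 1760)
√((-2436 + 1564)*(-1888 + A) + m) = √((-2436 + 1564)*(-1888 + 2298) + 1760) = √(-872*410 + 1760) = √(-357520 + 1760) = √(-355760) = 4*I*√22235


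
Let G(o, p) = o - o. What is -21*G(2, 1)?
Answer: 0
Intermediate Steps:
G(o, p) = 0
-21*G(2, 1) = -21*0 = 0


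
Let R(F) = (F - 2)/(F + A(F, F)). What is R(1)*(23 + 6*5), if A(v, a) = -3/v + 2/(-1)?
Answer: 53/4 ≈ 13.250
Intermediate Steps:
A(v, a) = -2 - 3/v (A(v, a) = -3/v + 2*(-1) = -3/v - 2 = -2 - 3/v)
R(F) = (-2 + F)/(-2 + F - 3/F) (R(F) = (F - 2)/(F + (-2 - 3/F)) = (-2 + F)/(-2 + F - 3/F))
R(1)*(23 + 6*5) = (-1*1*(-2 + 1)/(3 - 1*1*(-2 + 1)))*(23 + 6*5) = (-1*1*(-1)/(3 - 1*1*(-1)))*(23 + 30) = -1*1*(-1)/(3 + 1)*53 = -1*1*(-1)/4*53 = -1*1*¼*(-1)*53 = (¼)*53 = 53/4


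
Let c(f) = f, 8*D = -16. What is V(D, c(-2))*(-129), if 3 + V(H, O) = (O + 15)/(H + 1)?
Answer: 2064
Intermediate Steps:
D = -2 (D = (⅛)*(-16) = -2)
V(H, O) = -3 + (15 + O)/(1 + H) (V(H, O) = -3 + (O + 15)/(H + 1) = -3 + (15 + O)/(1 + H))
V(D, c(-2))*(-129) = ((12 - 2 - 3*(-2))/(1 - 2))*(-129) = ((12 - 2 + 6)/(-1))*(-129) = -1*16*(-129) = -16*(-129) = 2064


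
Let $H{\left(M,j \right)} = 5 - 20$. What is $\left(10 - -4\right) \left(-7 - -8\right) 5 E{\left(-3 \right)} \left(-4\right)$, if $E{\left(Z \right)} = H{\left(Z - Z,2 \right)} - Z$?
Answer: $3360$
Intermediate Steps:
$H{\left(M,j \right)} = -15$ ($H{\left(M,j \right)} = 5 - 20 = -15$)
$E{\left(Z \right)} = -15 - Z$
$\left(10 - -4\right) \left(-7 - -8\right) 5 E{\left(-3 \right)} \left(-4\right) = \left(10 - -4\right) \left(-7 - -8\right) 5 \left(-15 - -3\right) \left(-4\right) = \left(10 + 4\right) \left(-7 + 8\right) 5 \left(-15 + 3\right) \left(-4\right) = 14 \cdot 1 \cdot 5 \left(-12\right) \left(-4\right) = 14 \left(\left(-60\right) \left(-4\right)\right) = 14 \cdot 240 = 3360$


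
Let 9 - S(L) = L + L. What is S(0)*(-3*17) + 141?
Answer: -318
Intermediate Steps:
S(L) = 9 - 2*L (S(L) = 9 - (L + L) = 9 - 2*L)
S(0)*(-3*17) + 141 = (9 - 2*0)*(-3*17) + 141 = (9 + 0)*(-51) + 141 = 9*(-51) + 141 = -459 + 141 = -318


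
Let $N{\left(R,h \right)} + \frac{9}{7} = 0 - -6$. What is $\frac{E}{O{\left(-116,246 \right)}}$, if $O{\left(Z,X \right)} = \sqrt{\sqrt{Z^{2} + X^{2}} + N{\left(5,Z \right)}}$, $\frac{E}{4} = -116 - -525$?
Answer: $\frac{1636 \sqrt{7}}{\sqrt{33 + 14 \sqrt{18493}}} \approx 98.352$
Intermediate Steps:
$E = 1636$ ($E = 4 \left(-116 - -525\right) = 4 \left(-116 + 525\right) = 4 \cdot 409 = 1636$)
$N{\left(R,h \right)} = \frac{33}{7}$ ($N{\left(R,h \right)} = - \frac{9}{7} + \left(0 - -6\right) = - \frac{9}{7} + \left(0 + 6\right) = - \frac{9}{7} + 6 = \frac{33}{7}$)
$O{\left(Z,X \right)} = \sqrt{\frac{33}{7} + \sqrt{X^{2} + Z^{2}}}$ ($O{\left(Z,X \right)} = \sqrt{\sqrt{Z^{2} + X^{2}} + \frac{33}{7}} = \sqrt{\sqrt{X^{2} + Z^{2}} + \frac{33}{7}} = \sqrt{\frac{33}{7} + \sqrt{X^{2} + Z^{2}}}$)
$\frac{E}{O{\left(-116,246 \right)}} = \frac{1636}{\frac{1}{7} \sqrt{231 + 49 \sqrt{246^{2} + \left(-116\right)^{2}}}} = \frac{1636}{\frac{1}{7} \sqrt{231 + 49 \sqrt{60516 + 13456}}} = \frac{1636}{\frac{1}{7} \sqrt{231 + 49 \sqrt{73972}}} = \frac{1636}{\frac{1}{7} \sqrt{231 + 49 \cdot 2 \sqrt{18493}}} = \frac{1636}{\frac{1}{7} \sqrt{231 + 98 \sqrt{18493}}} = 1636 \frac{7}{\sqrt{231 + 98 \sqrt{18493}}} = \frac{11452}{\sqrt{231 + 98 \sqrt{18493}}}$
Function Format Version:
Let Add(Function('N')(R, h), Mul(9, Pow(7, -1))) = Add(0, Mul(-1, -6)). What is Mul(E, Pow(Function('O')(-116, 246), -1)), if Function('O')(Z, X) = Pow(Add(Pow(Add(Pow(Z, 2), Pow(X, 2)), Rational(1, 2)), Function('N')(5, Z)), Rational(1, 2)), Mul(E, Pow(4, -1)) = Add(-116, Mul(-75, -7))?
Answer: Mul(1636, Pow(7, Rational(1, 2)), Pow(Add(33, Mul(14, Pow(18493, Rational(1, 2)))), Rational(-1, 2))) ≈ 98.352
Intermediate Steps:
E = 1636 (E = Mul(4, Add(-116, Mul(-75, -7))) = Mul(4, Add(-116, 525)) = Mul(4, 409) = 1636)
Function('N')(R, h) = Rational(33, 7) (Function('N')(R, h) = Add(Rational(-9, 7), Add(0, Mul(-1, -6))) = Add(Rational(-9, 7), Add(0, 6)) = Add(Rational(-9, 7), 6) = Rational(33, 7))
Function('O')(Z, X) = Pow(Add(Rational(33, 7), Pow(Add(Pow(X, 2), Pow(Z, 2)), Rational(1, 2))), Rational(1, 2)) (Function('O')(Z, X) = Pow(Add(Pow(Add(Pow(Z, 2), Pow(X, 2)), Rational(1, 2)), Rational(33, 7)), Rational(1, 2)) = Pow(Add(Pow(Add(Pow(X, 2), Pow(Z, 2)), Rational(1, 2)), Rational(33, 7)), Rational(1, 2)) = Pow(Add(Rational(33, 7), Pow(Add(Pow(X, 2), Pow(Z, 2)), Rational(1, 2))), Rational(1, 2)))
Mul(E, Pow(Function('O')(-116, 246), -1)) = Mul(1636, Pow(Mul(Rational(1, 7), Pow(Add(231, Mul(49, Pow(Add(Pow(246, 2), Pow(-116, 2)), Rational(1, 2)))), Rational(1, 2))), -1)) = Mul(1636, Pow(Mul(Rational(1, 7), Pow(Add(231, Mul(49, Pow(Add(60516, 13456), Rational(1, 2)))), Rational(1, 2))), -1)) = Mul(1636, Pow(Mul(Rational(1, 7), Pow(Add(231, Mul(49, Pow(73972, Rational(1, 2)))), Rational(1, 2))), -1)) = Mul(1636, Pow(Mul(Rational(1, 7), Pow(Add(231, Mul(49, Mul(2, Pow(18493, Rational(1, 2))))), Rational(1, 2))), -1)) = Mul(1636, Pow(Mul(Rational(1, 7), Pow(Add(231, Mul(98, Pow(18493, Rational(1, 2)))), Rational(1, 2))), -1)) = Mul(1636, Mul(7, Pow(Add(231, Mul(98, Pow(18493, Rational(1, 2)))), Rational(-1, 2)))) = Mul(11452, Pow(Add(231, Mul(98, Pow(18493, Rational(1, 2)))), Rational(-1, 2)))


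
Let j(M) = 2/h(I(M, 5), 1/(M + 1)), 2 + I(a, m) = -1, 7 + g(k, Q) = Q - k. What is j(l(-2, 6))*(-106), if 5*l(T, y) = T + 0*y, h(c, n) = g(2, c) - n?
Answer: 636/41 ≈ 15.512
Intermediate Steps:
g(k, Q) = -7 + Q - k (g(k, Q) = -7 + (Q - k) = -7 + Q - k)
I(a, m) = -3 (I(a, m) = -2 - 1 = -3)
h(c, n) = -9 + c - n (h(c, n) = (-7 + c - 1*2) - n = (-7 + c - 2) - n = (-9 + c) - n = -9 + c - n)
l(T, y) = T/5 (l(T, y) = (T + 0*y)/5 = (T + 0)/5 = T/5)
j(M) = 2/(-12 - 1/(1 + M)) (j(M) = 2/(-9 - 3 - 1/(M + 1)) = 2/(-9 - 3 - 1/(1 + M)) = 2/(-12 - 1/(1 + M)))
j(l(-2, 6))*(-106) = (2*(-1 - (-2)/5)/(13 + 12*((1/5)*(-2))))*(-106) = (2*(-1 - 1*(-2/5))/(13 + 12*(-2/5)))*(-106) = (2*(-1 + 2/5)/(13 - 24/5))*(-106) = (2*(-3/5)/(41/5))*(-106) = (2*(5/41)*(-3/5))*(-106) = -6/41*(-106) = 636/41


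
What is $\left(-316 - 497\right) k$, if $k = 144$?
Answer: $-117072$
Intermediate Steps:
$\left(-316 - 497\right) k = \left(-316 - 497\right) 144 = \left(-813\right) 144 = -117072$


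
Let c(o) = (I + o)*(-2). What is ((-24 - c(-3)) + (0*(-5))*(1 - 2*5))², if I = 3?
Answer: 576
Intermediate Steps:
c(o) = -6 - 2*o (c(o) = (3 + o)*(-2) = -6 - 2*o)
((-24 - c(-3)) + (0*(-5))*(1 - 2*5))² = ((-24 - (-6 - 2*(-3))) + (0*(-5))*(1 - 2*5))² = ((-24 - (-6 + 6)) + 0*(1 - 10))² = ((-24 - 1*0) + 0*(-9))² = ((-24 + 0) + 0)² = (-24 + 0)² = (-24)² = 576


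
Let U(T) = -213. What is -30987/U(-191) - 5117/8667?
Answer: 89158136/615357 ≈ 144.89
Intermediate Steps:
-30987/U(-191) - 5117/8667 = -30987/(-213) - 5117/8667 = -30987*(-1/213) - 5117*1/8667 = 10329/71 - 5117/8667 = 89158136/615357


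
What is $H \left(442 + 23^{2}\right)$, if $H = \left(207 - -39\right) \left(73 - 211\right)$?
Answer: $-32963508$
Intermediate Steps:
$H = -33948$ ($H = \left(207 + 39\right) \left(-138\right) = 246 \left(-138\right) = -33948$)
$H \left(442 + 23^{2}\right) = - 33948 \left(442 + 23^{2}\right) = - 33948 \left(442 + 529\right) = \left(-33948\right) 971 = -32963508$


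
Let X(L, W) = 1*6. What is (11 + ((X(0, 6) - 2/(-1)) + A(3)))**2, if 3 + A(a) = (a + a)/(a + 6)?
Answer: 2500/9 ≈ 277.78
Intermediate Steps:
X(L, W) = 6
A(a) = -3 + 2*a/(6 + a) (A(a) = -3 + (a + a)/(a + 6) = -3 + (2*a)/(6 + a) = -3 + 2*a/(6 + a))
(11 + ((X(0, 6) - 2/(-1)) + A(3)))**2 = (11 + ((6 - 2/(-1)) + (-18 - 1*3)/(6 + 3)))**2 = (11 + ((6 - 2*(-1)) + (-18 - 3)/9))**2 = (11 + ((6 + 2) + (1/9)*(-21)))**2 = (11 + (8 - 7/3))**2 = (11 + 17/3)**2 = (50/3)**2 = 2500/9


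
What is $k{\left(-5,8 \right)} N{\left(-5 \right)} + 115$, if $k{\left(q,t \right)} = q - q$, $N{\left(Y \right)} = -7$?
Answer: $115$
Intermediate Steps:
$k{\left(q,t \right)} = 0$
$k{\left(-5,8 \right)} N{\left(-5 \right)} + 115 = 0 \left(-7\right) + 115 = 0 + 115 = 115$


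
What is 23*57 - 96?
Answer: 1215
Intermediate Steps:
23*57 - 96 = 1311 - 96 = 1215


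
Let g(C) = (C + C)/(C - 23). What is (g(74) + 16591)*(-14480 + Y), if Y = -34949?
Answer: -41831218981/51 ≈ -8.2022e+8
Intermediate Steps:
g(C) = 2*C/(-23 + C) (g(C) = (2*C)/(-23 + C) = 2*C/(-23 + C))
(g(74) + 16591)*(-14480 + Y) = (2*74/(-23 + 74) + 16591)*(-14480 - 34949) = (2*74/51 + 16591)*(-49429) = (2*74*(1/51) + 16591)*(-49429) = (148/51 + 16591)*(-49429) = (846289/51)*(-49429) = -41831218981/51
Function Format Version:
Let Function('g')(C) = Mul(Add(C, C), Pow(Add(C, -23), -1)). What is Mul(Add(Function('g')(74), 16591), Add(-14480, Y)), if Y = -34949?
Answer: Rational(-41831218981, 51) ≈ -8.2022e+8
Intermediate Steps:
Function('g')(C) = Mul(2, C, Pow(Add(-23, C), -1)) (Function('g')(C) = Mul(Mul(2, C), Pow(Add(-23, C), -1)) = Mul(2, C, Pow(Add(-23, C), -1)))
Mul(Add(Function('g')(74), 16591), Add(-14480, Y)) = Mul(Add(Mul(2, 74, Pow(Add(-23, 74), -1)), 16591), Add(-14480, -34949)) = Mul(Add(Mul(2, 74, Pow(51, -1)), 16591), -49429) = Mul(Add(Mul(2, 74, Rational(1, 51)), 16591), -49429) = Mul(Add(Rational(148, 51), 16591), -49429) = Mul(Rational(846289, 51), -49429) = Rational(-41831218981, 51)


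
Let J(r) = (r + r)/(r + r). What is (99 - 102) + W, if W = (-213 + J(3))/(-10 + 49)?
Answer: -329/39 ≈ -8.4359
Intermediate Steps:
J(r) = 1 (J(r) = (2*r)/((2*r)) = (2*r)*(1/(2*r)) = 1)
W = -212/39 (W = (-213 + 1)/(-10 + 49) = -212/39 ≈ -5.4359)
(99 - 102) + W = (99 - 102) - 212/39 = -3 - 212/39 = -329/39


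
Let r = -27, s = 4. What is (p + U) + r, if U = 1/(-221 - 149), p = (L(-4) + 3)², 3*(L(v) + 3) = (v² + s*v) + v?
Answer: -83999/3330 ≈ -25.225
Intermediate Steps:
L(v) = -3 + v²/3 + 5*v/3 (L(v) = -3 + ((v² + 4*v) + v)/3 = -3 + (v² + 5*v)/3 = -3 + (v²/3 + 5*v/3) = -3 + v²/3 + 5*v/3)
p = 16/9 (p = ((-3 + (⅓)*(-4)² + (5/3)*(-4)) + 3)² = ((-3 + (⅓)*16 - 20/3) + 3)² = ((-3 + 16/3 - 20/3) + 3)² = (-13/3 + 3)² = (-4/3)² = 16/9 ≈ 1.7778)
U = -1/370 (U = 1/(-370) = -1/370 ≈ -0.0027027)
(p + U) + r = (16/9 - 1/370) - 27 = 5911/3330 - 27 = -83999/3330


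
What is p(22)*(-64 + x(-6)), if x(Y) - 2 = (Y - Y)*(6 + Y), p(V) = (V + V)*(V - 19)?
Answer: -8184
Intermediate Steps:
p(V) = 2*V*(-19 + V) (p(V) = (2*V)*(-19 + V) = 2*V*(-19 + V))
x(Y) = 2 (x(Y) = 2 + (Y - Y)*(6 + Y) = 2 + 0*(6 + Y) = 2 + 0 = 2)
p(22)*(-64 + x(-6)) = (2*22*(-19 + 22))*(-64 + 2) = (2*22*3)*(-62) = 132*(-62) = -8184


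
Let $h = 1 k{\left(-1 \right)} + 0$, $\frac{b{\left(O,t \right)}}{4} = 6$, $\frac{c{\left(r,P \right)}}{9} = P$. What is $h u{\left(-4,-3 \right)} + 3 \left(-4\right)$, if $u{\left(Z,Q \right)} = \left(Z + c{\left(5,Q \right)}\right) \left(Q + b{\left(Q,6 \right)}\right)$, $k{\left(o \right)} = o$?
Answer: $639$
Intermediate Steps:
$c{\left(r,P \right)} = 9 P$
$b{\left(O,t \right)} = 24$ ($b{\left(O,t \right)} = 4 \cdot 6 = 24$)
$h = -1$ ($h = 1 \left(-1\right) + 0 = -1 + 0 = -1$)
$u{\left(Z,Q \right)} = \left(24 + Q\right) \left(Z + 9 Q\right)$ ($u{\left(Z,Q \right)} = \left(Z + 9 Q\right) \left(Q + 24\right) = \left(Z + 9 Q\right) \left(24 + Q\right) = \left(24 + Q\right) \left(Z + 9 Q\right)$)
$h u{\left(-4,-3 \right)} + 3 \left(-4\right) = - (9 \left(-3\right)^{2} + 24 \left(-4\right) + 216 \left(-3\right) - -12) + 3 \left(-4\right) = - (9 \cdot 9 - 96 - 648 + 12) - 12 = - (81 - 96 - 648 + 12) - 12 = \left(-1\right) \left(-651\right) - 12 = 651 - 12 = 639$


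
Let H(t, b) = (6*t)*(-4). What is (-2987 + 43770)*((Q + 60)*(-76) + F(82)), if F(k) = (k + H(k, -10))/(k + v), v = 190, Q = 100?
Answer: -3969632497/8 ≈ -4.9620e+8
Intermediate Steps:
H(t, b) = -24*t
F(k) = -23*k/(190 + k) (F(k) = (k - 24*k)/(k + 190) = (-23*k)/(190 + k) = -23*k/(190 + k))
(-2987 + 43770)*((Q + 60)*(-76) + F(82)) = (-2987 + 43770)*((100 + 60)*(-76) - 23*82/(190 + 82)) = 40783*(160*(-76) - 23*82/272) = 40783*(-12160 - 23*82*1/272) = 40783*(-12160 - 943/136) = 40783*(-1654703/136) = -3969632497/8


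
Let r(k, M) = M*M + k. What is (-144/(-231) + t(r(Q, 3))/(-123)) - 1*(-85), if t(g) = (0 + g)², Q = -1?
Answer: 806011/9471 ≈ 85.103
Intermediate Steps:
r(k, M) = k + M² (r(k, M) = M² + k = k + M²)
t(g) = g²
(-144/(-231) + t(r(Q, 3))/(-123)) - 1*(-85) = (-144/(-231) + (-1 + 3²)²/(-123)) - 1*(-85) = (-144*(-1/231) + (-1 + 9)²*(-1/123)) + 85 = (48/77 + 8²*(-1/123)) + 85 = (48/77 + 64*(-1/123)) + 85 = (48/77 - 64/123) + 85 = 976/9471 + 85 = 806011/9471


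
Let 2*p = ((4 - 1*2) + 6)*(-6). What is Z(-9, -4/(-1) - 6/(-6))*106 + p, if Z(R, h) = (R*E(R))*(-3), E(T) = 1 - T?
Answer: 28596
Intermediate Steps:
Z(R, h) = -3*R*(1 - R) (Z(R, h) = (R*(1 - R))*(-3) = -3*R*(1 - R))
p = -24 (p = (((4 - 1*2) + 6)*(-6))/2 = (((4 - 2) + 6)*(-6))/2 = ((2 + 6)*(-6))/2 = (8*(-6))/2 = (1/2)*(-48) = -24)
Z(-9, -4/(-1) - 6/(-6))*106 + p = (3*(-9)*(-1 - 9))*106 - 24 = (3*(-9)*(-10))*106 - 24 = 270*106 - 24 = 28620 - 24 = 28596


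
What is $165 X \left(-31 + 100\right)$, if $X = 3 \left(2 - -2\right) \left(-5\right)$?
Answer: $-683100$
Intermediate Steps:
$X = -60$ ($X = 3 \left(2 + 2\right) \left(-5\right) = 3 \cdot 4 \left(-5\right) = 12 \left(-5\right) = -60$)
$165 X \left(-31 + 100\right) = 165 \left(-60\right) \left(-31 + 100\right) = \left(-9900\right) 69 = -683100$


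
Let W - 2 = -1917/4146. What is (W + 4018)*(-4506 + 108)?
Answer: -12215447199/691 ≈ -1.7678e+7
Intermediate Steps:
W = 2125/1382 (W = 2 - 1917/4146 = 2 - 1917*1/4146 = 2 - 639/1382 = 2125/1382 ≈ 1.5376)
(W + 4018)*(-4506 + 108) = (2125/1382 + 4018)*(-4506 + 108) = (5555001/1382)*(-4398) = -12215447199/691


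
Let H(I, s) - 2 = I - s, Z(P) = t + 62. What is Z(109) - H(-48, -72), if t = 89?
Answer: 125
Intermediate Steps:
Z(P) = 151 (Z(P) = 89 + 62 = 151)
H(I, s) = 2 + I - s (H(I, s) = 2 + (I - s) = 2 + I - s)
Z(109) - H(-48, -72) = 151 - (2 - 48 - 1*(-72)) = 151 - (2 - 48 + 72) = 151 - 1*26 = 151 - 26 = 125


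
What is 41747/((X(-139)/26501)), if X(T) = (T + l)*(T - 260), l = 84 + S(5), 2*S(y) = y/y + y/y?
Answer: 1106337247/21546 ≈ 51348.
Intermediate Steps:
S(y) = 1 (S(y) = (y/y + y/y)/2 = (1 + 1)/2 = (1/2)*2 = 1)
l = 85 (l = 84 + 1 = 85)
X(T) = (-260 + T)*(85 + T) (X(T) = (T + 85)*(T - 260) = (85 + T)*(-260 + T) = (-260 + T)*(85 + T))
41747/((X(-139)/26501)) = 41747/(((-22100 + (-139)**2 - 175*(-139))/26501)) = 41747/(((-22100 + 19321 + 24325)*(1/26501))) = 41747/((21546*(1/26501))) = 41747/(21546/26501) = 41747*(26501/21546) = 1106337247/21546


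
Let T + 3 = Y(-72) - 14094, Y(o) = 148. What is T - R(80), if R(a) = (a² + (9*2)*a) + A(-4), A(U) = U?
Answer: -21785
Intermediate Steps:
R(a) = -4 + a² + 18*a (R(a) = (a² + (9*2)*a) - 4 = (a² + 18*a) - 4 = -4 + a² + 18*a)
T = -13949 (T = -3 + (148 - 14094) = -3 - 13946 = -13949)
T - R(80) = -13949 - (-4 + 80² + 18*80) = -13949 - (-4 + 6400 + 1440) = -13949 - 1*7836 = -13949 - 7836 = -21785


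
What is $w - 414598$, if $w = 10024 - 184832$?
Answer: $-589406$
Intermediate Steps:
$w = -174808$
$w - 414598 = -174808 - 414598 = -589406$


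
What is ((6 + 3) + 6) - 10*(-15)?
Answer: 165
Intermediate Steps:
((6 + 3) + 6) - 10*(-15) = (9 + 6) + 150 = 15 + 150 = 165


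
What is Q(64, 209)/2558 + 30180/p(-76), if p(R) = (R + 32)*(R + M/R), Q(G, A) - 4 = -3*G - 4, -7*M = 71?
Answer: 5091208044/567838909 ≈ 8.9659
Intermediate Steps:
M = -71/7 (M = -⅐*71 = -71/7 ≈ -10.143)
Q(G, A) = -3*G (Q(G, A) = 4 + (-3*G - 4) = 4 + (-4 - 3*G) = -3*G)
p(R) = (32 + R)*(R - 71/(7*R)) (p(R) = (R + 32)*(R - 71/(7*R)) = (32 + R)*(R - 71/(7*R)))
Q(64, 209)/2558 + 30180/p(-76) = -3*64/2558 + 30180/(-71/7 + (-76)² + 32*(-76) - 2272/7/(-76)) = -192*1/2558 + 30180/(-71/7 + 5776 - 2432 - 2272/7*(-1/76)) = -96/1279 + 30180/(-71/7 + 5776 - 2432 + 568/133) = -96/1279 + 30180/(443971/133) = -96/1279 + 30180*(133/443971) = -96/1279 + 4013940/443971 = 5091208044/567838909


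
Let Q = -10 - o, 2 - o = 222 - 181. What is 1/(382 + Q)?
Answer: 1/411 ≈ 0.0024331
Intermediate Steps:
o = -39 (o = 2 - (222 - 181) = 2 - 1*41 = 2 - 41 = -39)
Q = 29 (Q = -10 - 1*(-39) = -10 + 39 = 29)
1/(382 + Q) = 1/(382 + 29) = 1/411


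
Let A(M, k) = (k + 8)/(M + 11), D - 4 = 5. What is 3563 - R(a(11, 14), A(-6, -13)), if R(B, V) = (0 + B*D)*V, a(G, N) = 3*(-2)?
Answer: 3509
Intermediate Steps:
D = 9 (D = 4 + 5 = 9)
A(M, k) = (8 + k)/(11 + M)
a(G, N) = -6
R(B, V) = 9*B*V (R(B, V) = (0 + B*9)*V = (0 + 9*B)*V = (9*B)*V = 9*B*V)
3563 - R(a(11, 14), A(-6, -13)) = 3563 - 9*(-6)*(8 - 13)/(11 - 6) = 3563 - 9*(-6)*-5/5 = 3563 - 9*(-6)*(⅕)*(-5) = 3563 - 9*(-6)*(-1) = 3563 - 1*54 = 3563 - 54 = 3509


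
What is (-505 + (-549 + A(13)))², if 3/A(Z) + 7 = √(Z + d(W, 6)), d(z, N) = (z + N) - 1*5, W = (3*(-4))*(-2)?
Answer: 134908567/121 + 69690*√38/121 ≈ 1.1185e+6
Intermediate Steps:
W = 24 (W = -12*(-2) = 24)
d(z, N) = -5 + N + z (d(z, N) = (N + z) - 5 = -5 + N + z)
A(Z) = 3/(-7 + √(25 + Z)) (A(Z) = 3/(-7 + √(Z + (-5 + 6 + 24))) = 3/(-7 + √(Z + 25)) = 3/(-7 + √(25 + Z)))
(-505 + (-549 + A(13)))² = (-505 + (-549 + 3/(-7 + √(25 + 13))))² = (-505 + (-549 + 3/(-7 + √38)))² = (-1054 + 3/(-7 + √38))²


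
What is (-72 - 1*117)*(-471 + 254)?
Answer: 41013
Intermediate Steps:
(-72 - 1*117)*(-471 + 254) = (-72 - 117)*(-217) = -189*(-217) = 41013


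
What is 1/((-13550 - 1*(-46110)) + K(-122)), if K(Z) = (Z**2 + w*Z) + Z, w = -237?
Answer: 1/76236 ≈ 1.3117e-5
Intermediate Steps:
K(Z) = Z**2 - 236*Z (K(Z) = (Z**2 - 237*Z) + Z = Z**2 - 236*Z)
1/((-13550 - 1*(-46110)) + K(-122)) = 1/((-13550 - 1*(-46110)) - 122*(-236 - 122)) = 1/((-13550 + 46110) - 122*(-358)) = 1/(32560 + 43676) = 1/76236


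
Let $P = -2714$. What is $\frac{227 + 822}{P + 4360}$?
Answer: $\frac{1049}{1646} \approx 0.6373$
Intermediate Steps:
$\frac{227 + 822}{P + 4360} = \frac{227 + 822}{-2714 + 4360} = \frac{1049}{1646}$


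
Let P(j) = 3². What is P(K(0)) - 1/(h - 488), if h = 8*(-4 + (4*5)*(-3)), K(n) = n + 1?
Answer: 9001/1000 ≈ 9.0010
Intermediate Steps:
K(n) = 1 + n
h = -512 (h = 8*(-4 + 20*(-3)) = 8*(-4 - 60) = 8*(-64) = -512)
P(j) = 9
P(K(0)) - 1/(h - 488) = 9 - 1/(-512 - 488) = 9 - 1/(-1000) = 9 - 1*(-1/1000) = 9 + 1/1000 = 9001/1000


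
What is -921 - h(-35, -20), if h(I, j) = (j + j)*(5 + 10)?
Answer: -321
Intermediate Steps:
h(I, j) = 30*j (h(I, j) = (2*j)*15 = 30*j)
-921 - h(-35, -20) = -921 - 30*(-20) = -921 - 1*(-600) = -921 + 600 = -321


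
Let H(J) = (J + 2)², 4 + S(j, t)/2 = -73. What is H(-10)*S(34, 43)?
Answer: -9856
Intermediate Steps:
S(j, t) = -154 (S(j, t) = -8 + 2*(-73) = -8 - 146 = -154)
H(J) = (2 + J)²
H(-10)*S(34, 43) = (2 - 10)²*(-154) = (-8)²*(-154) = 64*(-154) = -9856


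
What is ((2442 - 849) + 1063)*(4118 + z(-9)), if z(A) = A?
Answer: 10913504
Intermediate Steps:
((2442 - 849) + 1063)*(4118 + z(-9)) = ((2442 - 849) + 1063)*(4118 - 9) = (1593 + 1063)*4109 = 2656*4109 = 10913504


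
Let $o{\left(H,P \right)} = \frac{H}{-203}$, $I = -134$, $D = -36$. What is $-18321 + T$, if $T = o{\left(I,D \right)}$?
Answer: $- \frac{3719029}{203} \approx -18320.0$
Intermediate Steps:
$o{\left(H,P \right)} = - \frac{H}{203}$ ($o{\left(H,P \right)} = H \left(- \frac{1}{203}\right) = - \frac{H}{203}$)
$T = \frac{134}{203}$ ($T = \left(- \frac{1}{203}\right) \left(-134\right) = \frac{134}{203} \approx 0.6601$)
$-18321 + T = -18321 + \frac{134}{203} = - \frac{3719029}{203}$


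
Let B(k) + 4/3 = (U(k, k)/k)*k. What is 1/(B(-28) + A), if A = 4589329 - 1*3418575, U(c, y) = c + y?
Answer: 3/3512090 ≈ 8.5419e-7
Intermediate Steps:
B(k) = -4/3 + 2*k (B(k) = -4/3 + ((k + k)/k)*k = -4/3 + ((2*k)/k)*k = -4/3 + 2*k)
A = 1170754 (A = 4589329 - 3418575 = 1170754)
1/(B(-28) + A) = 1/((-4/3 + 2*(-28)) + 1170754) = 1/((-4/3 - 56) + 1170754) = 1/(-172/3 + 1170754) = 1/(3512090/3) = 3/3512090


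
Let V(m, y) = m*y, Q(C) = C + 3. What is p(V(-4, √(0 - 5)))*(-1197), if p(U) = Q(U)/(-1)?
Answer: 3591 - 4788*I*√5 ≈ 3591.0 - 10706.0*I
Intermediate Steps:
Q(C) = 3 + C
p(U) = -3 - U (p(U) = (3 + U)/(-1) = (3 + U)*(-1) = -3 - U)
p(V(-4, √(0 - 5)))*(-1197) = (-3 - (-4)*√(0 - 5))*(-1197) = (-3 - (-4)*√(-5))*(-1197) = (-3 - (-4)*I*√5)*(-1197) = (-3 + 4*I*√5)*(-1197) = 3591 - 4788*I*√5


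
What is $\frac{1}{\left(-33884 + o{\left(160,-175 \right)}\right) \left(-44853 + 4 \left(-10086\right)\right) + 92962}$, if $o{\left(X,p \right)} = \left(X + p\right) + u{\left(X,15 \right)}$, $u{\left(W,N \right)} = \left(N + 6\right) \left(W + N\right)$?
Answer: $\frac{1}{2575087090} \approx 3.8834 \cdot 10^{-10}$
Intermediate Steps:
$u{\left(W,N \right)} = \left(6 + N\right) \left(N + W\right)$
$o{\left(X,p \right)} = 315 + p + 22 X$ ($o{\left(X,p \right)} = \left(X + p\right) + \left(15^{2} + 6 \cdot 15 + 6 X + 15 X\right) = \left(X + p\right) + \left(225 + 90 + 6 X + 15 X\right) = \left(X + p\right) + \left(315 + 21 X\right) = 315 + p + 22 X$)
$\frac{1}{\left(-33884 + o{\left(160,-175 \right)}\right) \left(-44853 + 4 \left(-10086\right)\right) + 92962} = \frac{1}{\left(-33884 + \left(315 - 175 + 22 \cdot 160\right)\right) \left(-44853 + 4 \left(-10086\right)\right) + 92962} = \frac{1}{\left(-33884 + \left(315 - 175 + 3520\right)\right) \left(-44853 - 40344\right) + 92962} = \frac{1}{\left(-33884 + 3660\right) \left(-85197\right) + 92962} = \frac{1}{\left(-30224\right) \left(-85197\right) + 92962} = \frac{1}{2574994128 + 92962} = \frac{1}{2575087090}$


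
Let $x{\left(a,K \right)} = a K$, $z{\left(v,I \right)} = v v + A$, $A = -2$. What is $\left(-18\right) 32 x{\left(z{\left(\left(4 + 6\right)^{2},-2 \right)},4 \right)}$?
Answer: $-23035392$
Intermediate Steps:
$z{\left(v,I \right)} = -2 + v^{2}$ ($z{\left(v,I \right)} = v v - 2 = v^{2} - 2 = -2 + v^{2}$)
$x{\left(a,K \right)} = K a$
$\left(-18\right) 32 x{\left(z{\left(\left(4 + 6\right)^{2},-2 \right)},4 \right)} = \left(-18\right) 32 \cdot 4 \left(-2 + \left(\left(4 + 6\right)^{2}\right)^{2}\right) = - 576 \cdot 4 \left(-2 + \left(10^{2}\right)^{2}\right) = - 576 \cdot 4 \left(-2 + 100^{2}\right) = - 576 \cdot 4 \left(-2 + 10000\right) = - 576 \cdot 4 \cdot 9998 = \left(-576\right) 39992 = -23035392$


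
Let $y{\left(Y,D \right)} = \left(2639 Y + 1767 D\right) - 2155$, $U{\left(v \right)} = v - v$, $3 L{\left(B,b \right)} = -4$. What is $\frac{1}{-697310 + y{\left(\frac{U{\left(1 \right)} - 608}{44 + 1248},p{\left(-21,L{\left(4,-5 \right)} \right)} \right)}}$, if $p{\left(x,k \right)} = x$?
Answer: $- \frac{17}{12542836} \approx -1.3554 \cdot 10^{-6}$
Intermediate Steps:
$L{\left(B,b \right)} = - \frac{4}{3}$ ($L{\left(B,b \right)} = \frac{1}{3} \left(-4\right) = - \frac{4}{3}$)
$U{\left(v \right)} = 0$
$y{\left(Y,D \right)} = -2155 + 1767 D + 2639 Y$ ($y{\left(Y,D \right)} = \left(1767 D + 2639 Y\right) - 2155 = -2155 + 1767 D + 2639 Y$)
$\frac{1}{-697310 + y{\left(\frac{U{\left(1 \right)} - 608}{44 + 1248},p{\left(-21,L{\left(4,-5 \right)} \right)} \right)}} = \frac{1}{-697310 + \left(-2155 + 1767 \left(-21\right) + 2639 \frac{0 - 608}{44 + 1248}\right)} = \frac{1}{-697310 - \left(39262 - - \frac{1604512}{1292}\right)} = \frac{1}{-697310 - \left(39262 - \left(-1604512\right) \frac{1}{1292}\right)} = \frac{1}{-697310 - \frac{688566}{17}} = \frac{1}{- \frac{12542836}{17}} = - \frac{17}{12542836}$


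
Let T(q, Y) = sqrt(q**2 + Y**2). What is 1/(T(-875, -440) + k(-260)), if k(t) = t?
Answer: 52/178325 + sqrt(38369)/178325 ≈ 0.0013900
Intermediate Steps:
T(q, Y) = sqrt(Y**2 + q**2)
1/(T(-875, -440) + k(-260)) = 1/(sqrt((-440)**2 + (-875)**2) - 260) = 1/(sqrt(193600 + 765625) - 260) = 1/(sqrt(959225) - 260) = 1/(5*sqrt(38369) - 260) = 1/(-260 + 5*sqrt(38369))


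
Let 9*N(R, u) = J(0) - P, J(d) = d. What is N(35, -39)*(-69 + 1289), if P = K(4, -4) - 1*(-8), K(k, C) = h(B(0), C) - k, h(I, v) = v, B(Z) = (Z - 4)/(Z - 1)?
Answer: 0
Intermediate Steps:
B(Z) = (-4 + Z)/(-1 + Z)
K(k, C) = C - k
P = 0 (P = (-4 - 1*4) - 1*(-8) = (-4 - 4) + 8 = -8 + 8 = 0)
N(R, u) = 0 (N(R, u) = (0 - 1*0)/9 = (0 + 0)/9 = (1/9)*0 = 0)
N(35, -39)*(-69 + 1289) = 0*(-69 + 1289) = 0*1220 = 0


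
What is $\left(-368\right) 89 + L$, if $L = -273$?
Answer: $-33025$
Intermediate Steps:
$\left(-368\right) 89 + L = \left(-368\right) 89 - 273 = -32752 - 273 = -33025$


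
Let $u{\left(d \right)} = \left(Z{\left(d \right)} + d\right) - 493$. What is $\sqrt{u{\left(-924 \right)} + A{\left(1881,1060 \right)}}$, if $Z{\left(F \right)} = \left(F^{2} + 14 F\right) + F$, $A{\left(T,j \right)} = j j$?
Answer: $3 \sqrt{218011} \approx 1400.8$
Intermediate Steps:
$A{\left(T,j \right)} = j^{2}$
$Z{\left(F \right)} = F^{2} + 15 F$
$u{\left(d \right)} = -493 + d + d \left(15 + d\right)$ ($u{\left(d \right)} = \left(d \left(15 + d\right) + d\right) - 493 = \left(d + d \left(15 + d\right)\right) - 493 = -493 + d + d \left(15 + d\right)$)
$\sqrt{u{\left(-924 \right)} + A{\left(1881,1060 \right)}} = \sqrt{\left(-493 - 924 - 924 \left(15 - 924\right)\right) + 1060^{2}} = \sqrt{\left(-493 - 924 - -839916\right) + 1123600} = \sqrt{\left(-493 - 924 + 839916\right) + 1123600} = \sqrt{838499 + 1123600} = \sqrt{1962099} = 3 \sqrt{218011}$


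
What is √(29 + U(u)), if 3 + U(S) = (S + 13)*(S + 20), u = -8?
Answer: √86 ≈ 9.2736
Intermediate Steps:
U(S) = -3 + (13 + S)*(20 + S) (U(S) = -3 + (S + 13)*(S + 20) = -3 + (13 + S)*(20 + S))
√(29 + U(u)) = √(29 + (257 + (-8)² + 33*(-8))) = √(29 + (257 + 64 - 264)) = √(29 + 57) = √86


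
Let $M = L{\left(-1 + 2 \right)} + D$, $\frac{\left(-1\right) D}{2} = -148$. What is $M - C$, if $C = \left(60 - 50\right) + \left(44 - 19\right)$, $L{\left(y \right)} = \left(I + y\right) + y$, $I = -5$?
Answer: $258$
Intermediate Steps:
$D = 296$ ($D = \left(-2\right) \left(-148\right) = 296$)
$L{\left(y \right)} = -5 + 2 y$ ($L{\left(y \right)} = \left(-5 + y\right) + y = -5 + 2 y$)
$C = 35$ ($C = 10 + \left(44 - 19\right) = 10 + 25 = 35$)
$M = 293$ ($M = \left(-5 + 2 \left(-1 + 2\right)\right) + 296 = \left(-5 + 2 \cdot 1\right) + 296 = \left(-5 + 2\right) + 296 = -3 + 296 = 293$)
$M - C = 293 - 35 = 258$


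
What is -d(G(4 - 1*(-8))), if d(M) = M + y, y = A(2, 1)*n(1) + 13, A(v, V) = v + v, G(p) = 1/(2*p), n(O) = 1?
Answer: -409/24 ≈ -17.042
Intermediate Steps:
G(p) = 1/(2*p)
A(v, V) = 2*v
y = 17 (y = (2*2)*1 + 13 = 4*1 + 13 = 4 + 13 = 17)
d(M) = 17 + M (d(M) = M + 17 = 17 + M)
-d(G(4 - 1*(-8))) = -(17 + 1/(2*(4 - 1*(-8)))) = -(17 + 1/(2*(4 + 8))) = -(17 + (½)/12) = -(17 + (½)*(1/12)) = -(17 + 1/24) = -1*409/24 = -409/24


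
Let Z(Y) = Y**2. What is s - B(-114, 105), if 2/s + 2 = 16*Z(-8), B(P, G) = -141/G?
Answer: 3436/2555 ≈ 1.3448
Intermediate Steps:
s = 1/511 (s = 2/(-2 + 16*(-8)**2) = 2/(-2 + 16*64) = 2/(-2 + 1024) = 2/1022 = 2*(1/1022) = 1/511 ≈ 0.0019569)
s - B(-114, 105) = 1/511 - (-141)/105 = 1/511 - 1*(-47/35) = 1/511 + 47/35 = 3436/2555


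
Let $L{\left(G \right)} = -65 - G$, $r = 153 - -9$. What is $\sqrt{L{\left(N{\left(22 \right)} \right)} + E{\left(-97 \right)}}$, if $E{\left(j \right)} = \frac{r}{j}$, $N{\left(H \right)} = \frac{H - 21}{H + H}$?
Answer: $\frac{i \sqrt{303716215}}{2134} \approx 8.1666 i$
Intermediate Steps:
$r = 162$ ($r = 153 + 9 = 162$)
$N{\left(H \right)} = \frac{-21 + H}{2 H}$
$E{\left(j \right)} = \frac{162}{j}$
$\sqrt{L{\left(N{\left(22 \right)} \right)} + E{\left(-97 \right)}} = \sqrt{\left(-65 - \frac{-21 + 22}{2 \cdot 22}\right) + \frac{162}{-97}} = \sqrt{\left(-65 - \frac{1}{2} \cdot \frac{1}{22} \cdot 1\right) + 162 \left(- \frac{1}{97}\right)} = \sqrt{\left(-65 - \frac{1}{44}\right) - \frac{162}{97}} = \sqrt{- \frac{2861}{44} - \frac{162}{97}} = \sqrt{- \frac{284645}{4268}} = \frac{i \sqrt{303716215}}{2134}$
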